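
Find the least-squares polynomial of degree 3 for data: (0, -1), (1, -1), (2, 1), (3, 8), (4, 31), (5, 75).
-71/63 + (547/189)x + (-218/63)x² + (32/27)x³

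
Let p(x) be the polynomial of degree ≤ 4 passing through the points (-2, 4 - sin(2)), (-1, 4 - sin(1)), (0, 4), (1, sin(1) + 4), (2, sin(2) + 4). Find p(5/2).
-15*sin(1)/8 + 35*sin(2)/16 + 4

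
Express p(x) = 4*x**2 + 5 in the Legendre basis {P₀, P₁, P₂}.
(19/3)P₀ + (8/3)P₂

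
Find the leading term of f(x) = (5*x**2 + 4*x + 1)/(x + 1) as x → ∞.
5*x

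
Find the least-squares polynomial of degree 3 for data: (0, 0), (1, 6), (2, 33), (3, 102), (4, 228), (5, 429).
1/7 + (-1/6)x + (73/28)x² + (35/12)x³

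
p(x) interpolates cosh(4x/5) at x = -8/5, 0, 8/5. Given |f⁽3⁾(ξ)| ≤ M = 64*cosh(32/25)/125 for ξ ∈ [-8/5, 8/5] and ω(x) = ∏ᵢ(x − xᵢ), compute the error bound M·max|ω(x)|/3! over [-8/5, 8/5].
32768*sqrt(3)*cosh(32/25)/421875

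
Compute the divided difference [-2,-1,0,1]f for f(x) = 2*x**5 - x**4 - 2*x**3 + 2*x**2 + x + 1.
10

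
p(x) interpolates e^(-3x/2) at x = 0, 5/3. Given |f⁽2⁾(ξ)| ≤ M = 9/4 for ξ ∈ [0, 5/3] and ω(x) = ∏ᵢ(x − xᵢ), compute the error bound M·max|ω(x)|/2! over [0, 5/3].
25/32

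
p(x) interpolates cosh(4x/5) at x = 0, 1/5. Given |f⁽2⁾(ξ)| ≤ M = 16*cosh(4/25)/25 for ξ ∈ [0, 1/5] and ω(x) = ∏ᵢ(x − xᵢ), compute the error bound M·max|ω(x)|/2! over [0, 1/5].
2*cosh(4/25)/625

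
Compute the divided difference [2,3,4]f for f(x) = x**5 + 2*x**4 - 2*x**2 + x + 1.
393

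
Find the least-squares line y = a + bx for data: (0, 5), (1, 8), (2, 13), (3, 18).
a = 22/5, b = 22/5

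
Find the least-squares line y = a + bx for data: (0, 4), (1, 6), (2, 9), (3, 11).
a = 39/10, b = 12/5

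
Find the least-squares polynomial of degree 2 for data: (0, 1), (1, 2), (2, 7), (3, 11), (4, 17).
24/35 + (107/70)x + (9/14)x²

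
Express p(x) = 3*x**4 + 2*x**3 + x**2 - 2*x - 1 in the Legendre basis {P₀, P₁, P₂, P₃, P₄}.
(-1/15)P₀ + (-4/5)P₁ + (50/21)P₂ + (4/5)P₃ + (24/35)P₄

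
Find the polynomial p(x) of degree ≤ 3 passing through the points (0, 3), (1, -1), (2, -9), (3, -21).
-2*x**2 - 2*x + 3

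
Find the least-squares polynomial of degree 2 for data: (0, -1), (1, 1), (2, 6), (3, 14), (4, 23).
-41/35 + (87/70)x + (17/14)x²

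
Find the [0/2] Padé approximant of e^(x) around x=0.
1/(x**2/2 - x + 1)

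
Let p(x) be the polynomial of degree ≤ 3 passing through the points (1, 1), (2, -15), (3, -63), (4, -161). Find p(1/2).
21/8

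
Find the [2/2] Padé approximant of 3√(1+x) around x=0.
(15*x**2/16 + 15*x/4 + 3)/(x**2/16 + 3*x/4 + 1)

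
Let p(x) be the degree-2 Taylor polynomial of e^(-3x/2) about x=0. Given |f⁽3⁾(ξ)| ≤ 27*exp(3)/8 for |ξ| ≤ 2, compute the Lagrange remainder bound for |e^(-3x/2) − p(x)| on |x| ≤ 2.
9*exp(3)/2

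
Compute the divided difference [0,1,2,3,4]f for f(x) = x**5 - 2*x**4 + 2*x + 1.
8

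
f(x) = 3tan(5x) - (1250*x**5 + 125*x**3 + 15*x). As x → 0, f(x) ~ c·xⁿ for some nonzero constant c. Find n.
7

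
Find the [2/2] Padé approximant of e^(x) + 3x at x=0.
(-19*x**2/60 + 19*x/5 + 1)/(-x**2/60 - x/5 + 1)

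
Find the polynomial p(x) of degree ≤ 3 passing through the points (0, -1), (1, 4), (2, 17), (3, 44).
x**3 + x**2 + 3*x - 1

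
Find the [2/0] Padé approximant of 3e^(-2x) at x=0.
6*x**2 - 6*x + 3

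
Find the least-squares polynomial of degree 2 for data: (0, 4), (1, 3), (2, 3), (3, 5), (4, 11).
30/7 + (-104/35)x + (8/7)x²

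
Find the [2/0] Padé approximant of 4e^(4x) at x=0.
32*x**2 + 16*x + 4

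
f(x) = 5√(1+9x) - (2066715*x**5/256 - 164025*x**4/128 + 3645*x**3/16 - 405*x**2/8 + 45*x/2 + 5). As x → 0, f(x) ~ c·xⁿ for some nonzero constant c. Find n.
6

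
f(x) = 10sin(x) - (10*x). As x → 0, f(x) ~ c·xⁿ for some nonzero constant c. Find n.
3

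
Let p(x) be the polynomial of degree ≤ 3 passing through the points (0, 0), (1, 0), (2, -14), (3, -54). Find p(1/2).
1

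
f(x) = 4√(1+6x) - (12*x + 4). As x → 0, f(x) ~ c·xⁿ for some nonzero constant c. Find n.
2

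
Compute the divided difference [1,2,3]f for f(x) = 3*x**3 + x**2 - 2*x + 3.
19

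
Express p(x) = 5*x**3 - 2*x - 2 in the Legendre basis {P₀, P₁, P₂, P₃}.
(-2)P₀ + P₁ + (2)P₃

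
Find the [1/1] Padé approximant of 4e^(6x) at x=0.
(12*x + 4)/(1 - 3*x)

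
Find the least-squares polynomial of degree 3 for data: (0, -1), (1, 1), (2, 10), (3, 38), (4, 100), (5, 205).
-13/14 + (197/84)x + (-37/14)x² + (25/12)x³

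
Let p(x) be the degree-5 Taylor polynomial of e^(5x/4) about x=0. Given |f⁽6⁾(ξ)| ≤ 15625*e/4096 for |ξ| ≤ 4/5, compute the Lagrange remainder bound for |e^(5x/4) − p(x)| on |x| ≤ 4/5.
e/720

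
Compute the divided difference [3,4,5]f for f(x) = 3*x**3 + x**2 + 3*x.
37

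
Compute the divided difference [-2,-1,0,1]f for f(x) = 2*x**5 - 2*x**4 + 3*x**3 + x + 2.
17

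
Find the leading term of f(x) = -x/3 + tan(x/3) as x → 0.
x**3/81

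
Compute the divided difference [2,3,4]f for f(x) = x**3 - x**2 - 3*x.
8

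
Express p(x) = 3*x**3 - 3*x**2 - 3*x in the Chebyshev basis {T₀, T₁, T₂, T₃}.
(-3/2)T₀ + (-3/4)T₁ + (-3/2)T₂ + (3/4)T₃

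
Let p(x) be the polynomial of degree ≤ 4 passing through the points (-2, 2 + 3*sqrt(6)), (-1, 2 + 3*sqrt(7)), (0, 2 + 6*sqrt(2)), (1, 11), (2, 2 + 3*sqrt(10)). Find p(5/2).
-881/32 - 135*sqrt(7)/32 + 105*sqrt(6)/128 + 945*sqrt(10)/128 + 567*sqrt(2)/32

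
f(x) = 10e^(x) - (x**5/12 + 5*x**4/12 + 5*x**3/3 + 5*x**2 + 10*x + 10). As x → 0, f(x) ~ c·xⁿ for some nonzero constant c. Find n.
6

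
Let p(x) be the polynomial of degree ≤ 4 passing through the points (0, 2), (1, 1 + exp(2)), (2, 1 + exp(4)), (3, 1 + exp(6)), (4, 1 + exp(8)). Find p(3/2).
-5*exp(6)/32 + 123/128 + 15*exp(2)/32 + 45*exp(4)/64 + 3*exp(8)/128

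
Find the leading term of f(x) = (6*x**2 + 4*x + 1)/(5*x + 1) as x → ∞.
6*x/5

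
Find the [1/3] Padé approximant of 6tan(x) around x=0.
6*x/(1 - x**2/3)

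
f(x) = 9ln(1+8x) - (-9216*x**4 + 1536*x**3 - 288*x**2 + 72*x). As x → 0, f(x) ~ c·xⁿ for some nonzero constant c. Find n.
5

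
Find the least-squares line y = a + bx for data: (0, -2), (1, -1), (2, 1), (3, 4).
a = -5/2, b = 2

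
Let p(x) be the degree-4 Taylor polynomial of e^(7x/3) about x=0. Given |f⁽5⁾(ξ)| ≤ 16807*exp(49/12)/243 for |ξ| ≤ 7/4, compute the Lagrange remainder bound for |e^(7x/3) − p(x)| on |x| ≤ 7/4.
282475249*exp(49/12)/29859840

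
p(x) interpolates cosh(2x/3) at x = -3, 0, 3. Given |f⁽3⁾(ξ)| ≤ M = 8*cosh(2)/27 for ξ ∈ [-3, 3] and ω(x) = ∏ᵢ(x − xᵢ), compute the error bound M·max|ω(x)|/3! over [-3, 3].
8*sqrt(3)*cosh(2)/27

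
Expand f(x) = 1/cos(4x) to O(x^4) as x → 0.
1 + 8*x**2 + O(x**4)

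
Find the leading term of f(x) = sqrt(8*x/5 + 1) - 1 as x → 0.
4*x/5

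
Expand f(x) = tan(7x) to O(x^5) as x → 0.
7*x + 343*x**3/3 + O(x**5)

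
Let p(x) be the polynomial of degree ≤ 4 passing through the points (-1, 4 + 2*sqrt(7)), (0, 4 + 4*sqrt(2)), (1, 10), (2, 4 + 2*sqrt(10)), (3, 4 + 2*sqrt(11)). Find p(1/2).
-5*sqrt(10)/16 - 5*sqrt(7)/64 + 3*sqrt(11)/64 + 15*sqrt(2)/8 + 263/32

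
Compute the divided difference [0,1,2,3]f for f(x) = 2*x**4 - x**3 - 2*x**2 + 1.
11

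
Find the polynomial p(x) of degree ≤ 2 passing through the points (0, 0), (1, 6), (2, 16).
2*x**2 + 4*x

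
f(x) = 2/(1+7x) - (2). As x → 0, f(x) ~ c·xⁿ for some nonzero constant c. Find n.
1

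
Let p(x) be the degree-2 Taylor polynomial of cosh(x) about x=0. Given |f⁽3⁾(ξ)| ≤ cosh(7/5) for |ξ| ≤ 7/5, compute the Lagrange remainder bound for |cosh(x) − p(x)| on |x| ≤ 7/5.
343*cosh(7/5)/750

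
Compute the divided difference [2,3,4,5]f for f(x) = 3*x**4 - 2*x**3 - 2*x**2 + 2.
40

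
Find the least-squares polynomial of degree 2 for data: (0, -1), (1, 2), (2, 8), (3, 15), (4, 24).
-8/7 + (181/70)x + (13/14)x²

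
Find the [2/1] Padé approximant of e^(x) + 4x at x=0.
(-7*x**2/6 + 14*x/3 + 1)/(1 - x/3)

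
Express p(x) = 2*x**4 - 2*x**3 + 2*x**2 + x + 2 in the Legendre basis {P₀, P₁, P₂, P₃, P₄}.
(46/15)P₀ + (-1/5)P₁ + (52/21)P₂ + (-4/5)P₃ + (16/35)P₄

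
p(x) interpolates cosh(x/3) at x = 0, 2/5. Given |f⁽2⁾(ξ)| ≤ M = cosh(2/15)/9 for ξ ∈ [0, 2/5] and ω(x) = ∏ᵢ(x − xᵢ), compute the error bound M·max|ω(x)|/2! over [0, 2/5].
cosh(2/15)/450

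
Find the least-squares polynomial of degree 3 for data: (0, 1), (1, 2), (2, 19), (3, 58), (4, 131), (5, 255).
38/63 + (59/189)x + (83/252)x² + (211/108)x³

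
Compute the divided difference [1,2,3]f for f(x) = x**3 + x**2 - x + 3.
7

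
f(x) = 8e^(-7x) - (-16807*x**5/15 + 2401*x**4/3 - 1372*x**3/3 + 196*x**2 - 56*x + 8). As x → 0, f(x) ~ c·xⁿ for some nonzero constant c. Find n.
6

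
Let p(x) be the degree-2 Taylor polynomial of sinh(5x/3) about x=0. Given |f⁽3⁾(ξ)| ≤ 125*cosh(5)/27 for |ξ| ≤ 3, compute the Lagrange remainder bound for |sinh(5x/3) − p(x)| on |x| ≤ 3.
125*cosh(5)/6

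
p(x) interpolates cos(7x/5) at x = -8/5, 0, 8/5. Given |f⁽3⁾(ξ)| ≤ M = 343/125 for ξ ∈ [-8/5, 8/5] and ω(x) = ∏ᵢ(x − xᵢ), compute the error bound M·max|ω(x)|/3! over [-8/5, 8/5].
175616*sqrt(3)/421875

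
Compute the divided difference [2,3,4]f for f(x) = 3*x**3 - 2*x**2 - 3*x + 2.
25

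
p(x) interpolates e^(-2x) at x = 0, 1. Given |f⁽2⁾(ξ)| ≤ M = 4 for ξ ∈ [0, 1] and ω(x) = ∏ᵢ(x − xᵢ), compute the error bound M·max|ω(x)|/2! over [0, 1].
1/2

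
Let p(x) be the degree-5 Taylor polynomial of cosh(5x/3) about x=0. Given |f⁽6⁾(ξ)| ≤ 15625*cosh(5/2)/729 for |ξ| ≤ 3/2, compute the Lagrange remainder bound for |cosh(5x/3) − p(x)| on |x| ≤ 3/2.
3125*cosh(5/2)/9216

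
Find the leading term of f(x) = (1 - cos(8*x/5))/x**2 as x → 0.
32/25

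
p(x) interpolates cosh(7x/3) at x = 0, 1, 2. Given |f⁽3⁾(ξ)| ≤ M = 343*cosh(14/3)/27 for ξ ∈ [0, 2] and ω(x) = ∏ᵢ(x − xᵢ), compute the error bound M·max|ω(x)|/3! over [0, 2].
343*sqrt(3)*cosh(14/3)/729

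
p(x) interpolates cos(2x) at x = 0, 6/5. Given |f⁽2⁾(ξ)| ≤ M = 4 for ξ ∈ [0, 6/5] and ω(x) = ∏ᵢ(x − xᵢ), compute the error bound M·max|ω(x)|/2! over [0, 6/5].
18/25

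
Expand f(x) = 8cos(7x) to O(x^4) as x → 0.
8 - 196*x**2 + O(x**4)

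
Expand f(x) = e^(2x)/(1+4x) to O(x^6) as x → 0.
1 - 2*x + 10*x**2 - 116*x**3/3 + 466*x**4/3 - 9316*x**5/15 + O(x**6)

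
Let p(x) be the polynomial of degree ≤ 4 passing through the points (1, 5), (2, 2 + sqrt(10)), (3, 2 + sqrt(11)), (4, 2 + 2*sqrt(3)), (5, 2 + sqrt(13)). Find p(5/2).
-5*sqrt(3)/16 + 3*sqrt(13)/128 + 15*sqrt(10)/32 + 241/128 + 45*sqrt(11)/64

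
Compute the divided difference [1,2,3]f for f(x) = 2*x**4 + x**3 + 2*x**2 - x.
58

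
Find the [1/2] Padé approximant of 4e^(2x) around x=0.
(8*x/3 + 4)/(2*x**2/3 - 4*x/3 + 1)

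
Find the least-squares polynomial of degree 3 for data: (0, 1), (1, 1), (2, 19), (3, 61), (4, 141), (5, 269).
17/21 + (-31/9)x + (53/21)x² + (16/9)x³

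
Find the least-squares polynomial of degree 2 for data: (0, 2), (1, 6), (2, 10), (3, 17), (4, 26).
79/35 + (153/70)x + (13/14)x²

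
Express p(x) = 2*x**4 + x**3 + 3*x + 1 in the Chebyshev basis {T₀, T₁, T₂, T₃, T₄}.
(7/4)T₀ + (15/4)T₁ + T₂ + (1/4)T₃ + (1/4)T₄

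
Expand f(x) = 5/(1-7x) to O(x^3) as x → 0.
5 + 35*x + 245*x**2 + O(x**3)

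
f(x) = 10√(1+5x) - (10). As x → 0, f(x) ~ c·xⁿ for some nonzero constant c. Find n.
1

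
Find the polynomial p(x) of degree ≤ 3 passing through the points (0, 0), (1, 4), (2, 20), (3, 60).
2*x**3 + 2*x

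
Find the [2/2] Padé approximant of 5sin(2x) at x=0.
10*x/(2*x**2/3 + 1)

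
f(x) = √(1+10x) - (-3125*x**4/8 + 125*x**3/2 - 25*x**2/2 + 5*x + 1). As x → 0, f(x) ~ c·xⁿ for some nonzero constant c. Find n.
5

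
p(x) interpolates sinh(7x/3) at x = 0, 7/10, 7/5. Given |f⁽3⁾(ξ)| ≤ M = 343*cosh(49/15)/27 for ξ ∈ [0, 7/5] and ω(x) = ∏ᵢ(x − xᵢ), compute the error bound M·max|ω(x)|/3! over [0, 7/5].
117649*sqrt(3)*cosh(49/15)/729000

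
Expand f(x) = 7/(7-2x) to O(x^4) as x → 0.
1 + 2*x/7 + 4*x**2/49 + 8*x**3/343 + O(x**4)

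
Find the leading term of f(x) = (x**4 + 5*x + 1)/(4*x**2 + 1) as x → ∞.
x**2/4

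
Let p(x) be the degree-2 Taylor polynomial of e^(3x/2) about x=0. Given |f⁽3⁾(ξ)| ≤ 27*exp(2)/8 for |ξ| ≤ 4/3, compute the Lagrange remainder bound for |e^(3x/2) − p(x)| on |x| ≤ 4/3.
4*exp(2)/3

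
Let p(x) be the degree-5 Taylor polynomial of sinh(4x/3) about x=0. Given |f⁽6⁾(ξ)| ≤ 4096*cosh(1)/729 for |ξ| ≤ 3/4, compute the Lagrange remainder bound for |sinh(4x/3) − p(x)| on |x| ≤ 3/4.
cosh(1)/720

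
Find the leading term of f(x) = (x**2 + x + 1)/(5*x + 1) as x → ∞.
x/5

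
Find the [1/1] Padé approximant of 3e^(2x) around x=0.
(3*x + 3)/(1 - x)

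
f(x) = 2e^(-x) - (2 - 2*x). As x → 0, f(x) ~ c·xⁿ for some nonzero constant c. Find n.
2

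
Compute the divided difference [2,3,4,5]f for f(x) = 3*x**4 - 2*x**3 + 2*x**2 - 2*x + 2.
40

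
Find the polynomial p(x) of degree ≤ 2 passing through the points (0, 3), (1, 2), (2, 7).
3*x**2 - 4*x + 3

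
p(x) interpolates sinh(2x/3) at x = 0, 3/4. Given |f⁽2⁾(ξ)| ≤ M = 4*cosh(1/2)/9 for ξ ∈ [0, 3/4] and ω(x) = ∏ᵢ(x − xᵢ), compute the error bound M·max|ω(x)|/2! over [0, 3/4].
cosh(1/2)/32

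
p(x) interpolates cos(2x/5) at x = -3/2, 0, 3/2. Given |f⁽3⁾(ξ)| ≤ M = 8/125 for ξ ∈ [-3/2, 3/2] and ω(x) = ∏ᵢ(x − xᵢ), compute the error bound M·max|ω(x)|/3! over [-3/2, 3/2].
sqrt(3)/125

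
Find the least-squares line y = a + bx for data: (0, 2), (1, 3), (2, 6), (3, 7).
a = 9/5, b = 9/5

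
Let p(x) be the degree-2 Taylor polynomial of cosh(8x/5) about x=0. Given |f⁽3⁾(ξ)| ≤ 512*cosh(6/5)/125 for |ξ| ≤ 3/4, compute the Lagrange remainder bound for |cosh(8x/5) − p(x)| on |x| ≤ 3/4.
36*cosh(6/5)/125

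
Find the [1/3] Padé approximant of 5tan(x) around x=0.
5*x/(1 - x**2/3)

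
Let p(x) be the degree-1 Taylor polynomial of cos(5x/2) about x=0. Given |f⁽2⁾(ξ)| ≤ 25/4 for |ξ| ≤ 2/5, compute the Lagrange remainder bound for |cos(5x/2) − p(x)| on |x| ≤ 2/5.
1/2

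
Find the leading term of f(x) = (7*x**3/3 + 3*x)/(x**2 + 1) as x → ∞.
7*x/3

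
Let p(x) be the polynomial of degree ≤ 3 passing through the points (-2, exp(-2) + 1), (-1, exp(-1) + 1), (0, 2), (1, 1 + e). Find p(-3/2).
(5 + 15*e + (e + 11)*exp(2))*exp(-2)/16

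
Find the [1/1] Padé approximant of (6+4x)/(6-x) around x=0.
(2*x/3 + 1)/(1 - x/6)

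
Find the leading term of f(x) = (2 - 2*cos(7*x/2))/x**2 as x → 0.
49/4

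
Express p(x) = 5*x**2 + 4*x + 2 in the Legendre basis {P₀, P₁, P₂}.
(11/3)P₀ + (4)P₁ + (10/3)P₂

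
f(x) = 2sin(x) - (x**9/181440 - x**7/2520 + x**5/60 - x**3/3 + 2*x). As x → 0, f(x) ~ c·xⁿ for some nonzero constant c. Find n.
11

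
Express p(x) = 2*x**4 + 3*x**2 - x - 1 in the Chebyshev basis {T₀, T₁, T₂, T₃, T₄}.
(5/4)T₀ - T₁ + (5/2)T₂ + (1/4)T₄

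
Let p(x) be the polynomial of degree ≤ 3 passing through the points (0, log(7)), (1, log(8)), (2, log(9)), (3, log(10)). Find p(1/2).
-5*log(3)/8 + log(10)/16 + 5*log(7)/16 + 45*log(2)/16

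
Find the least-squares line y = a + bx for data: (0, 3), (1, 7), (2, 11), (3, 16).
a = 14/5, b = 43/10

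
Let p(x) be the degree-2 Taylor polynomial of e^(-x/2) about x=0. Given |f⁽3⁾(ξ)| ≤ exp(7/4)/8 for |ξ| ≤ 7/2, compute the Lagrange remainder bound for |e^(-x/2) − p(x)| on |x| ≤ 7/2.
343*exp(7/4)/384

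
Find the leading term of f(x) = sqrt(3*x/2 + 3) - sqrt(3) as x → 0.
sqrt(3)*x/4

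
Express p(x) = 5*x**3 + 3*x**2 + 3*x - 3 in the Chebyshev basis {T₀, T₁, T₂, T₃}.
(-3/2)T₀ + (27/4)T₁ + (3/2)T₂ + (5/4)T₃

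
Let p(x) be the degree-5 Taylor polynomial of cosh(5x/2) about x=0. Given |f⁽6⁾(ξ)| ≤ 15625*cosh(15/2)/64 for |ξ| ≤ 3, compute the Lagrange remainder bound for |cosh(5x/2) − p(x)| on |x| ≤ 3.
253125*cosh(15/2)/1024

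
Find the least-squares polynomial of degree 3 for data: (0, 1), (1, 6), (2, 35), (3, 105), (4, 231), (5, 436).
52/63 + (5/54)x + (323/126)x² + (80/27)x³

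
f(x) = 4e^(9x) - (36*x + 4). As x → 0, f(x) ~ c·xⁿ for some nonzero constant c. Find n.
2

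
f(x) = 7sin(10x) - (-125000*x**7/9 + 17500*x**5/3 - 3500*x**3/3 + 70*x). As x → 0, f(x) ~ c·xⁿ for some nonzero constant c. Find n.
9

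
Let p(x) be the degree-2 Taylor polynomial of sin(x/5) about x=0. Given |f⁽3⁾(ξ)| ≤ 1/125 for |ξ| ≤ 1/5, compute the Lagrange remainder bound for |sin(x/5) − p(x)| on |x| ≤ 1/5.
1/93750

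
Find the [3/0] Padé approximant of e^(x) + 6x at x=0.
x**3/6 + x**2/2 + 7*x + 1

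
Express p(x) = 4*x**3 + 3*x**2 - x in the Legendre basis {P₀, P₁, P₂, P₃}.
P₀ + (7/5)P₁ + (2)P₂ + (8/5)P₃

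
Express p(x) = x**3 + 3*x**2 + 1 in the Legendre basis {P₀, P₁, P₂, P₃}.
(2)P₀ + (3/5)P₁ + (2)P₂ + (2/5)P₃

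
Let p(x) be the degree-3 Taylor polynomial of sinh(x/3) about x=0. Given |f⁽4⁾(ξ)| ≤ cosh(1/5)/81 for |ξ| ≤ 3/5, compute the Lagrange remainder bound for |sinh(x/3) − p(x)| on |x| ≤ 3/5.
cosh(1/5)/15000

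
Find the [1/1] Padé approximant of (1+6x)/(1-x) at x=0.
(6*x + 1)/(1 - x)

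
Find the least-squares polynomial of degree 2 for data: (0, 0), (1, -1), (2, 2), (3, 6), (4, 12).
-9/35 + (-83/70)x + (15/14)x²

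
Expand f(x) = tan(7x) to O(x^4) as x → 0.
7*x + 343*x**3/3 + O(x**4)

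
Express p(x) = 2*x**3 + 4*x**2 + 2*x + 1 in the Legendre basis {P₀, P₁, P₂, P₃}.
(7/3)P₀ + (16/5)P₁ + (8/3)P₂ + (4/5)P₃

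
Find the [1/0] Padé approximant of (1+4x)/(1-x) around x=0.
5*x + 1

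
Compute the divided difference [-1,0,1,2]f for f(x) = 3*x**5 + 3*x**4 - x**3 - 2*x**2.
20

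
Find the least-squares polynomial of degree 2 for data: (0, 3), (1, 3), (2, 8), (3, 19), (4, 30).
13/5 - x + (2)x²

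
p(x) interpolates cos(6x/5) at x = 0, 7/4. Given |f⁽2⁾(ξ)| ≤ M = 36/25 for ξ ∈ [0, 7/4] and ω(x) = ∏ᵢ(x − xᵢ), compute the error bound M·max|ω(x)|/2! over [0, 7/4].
441/800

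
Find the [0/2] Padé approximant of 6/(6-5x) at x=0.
1/(1 - 5*x/6)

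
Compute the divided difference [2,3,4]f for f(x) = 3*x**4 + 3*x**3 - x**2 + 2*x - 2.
191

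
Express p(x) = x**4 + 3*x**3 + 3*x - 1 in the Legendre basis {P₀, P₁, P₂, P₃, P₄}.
(-4/5)P₀ + (24/5)P₁ + (4/7)P₂ + (6/5)P₃ + (8/35)P₄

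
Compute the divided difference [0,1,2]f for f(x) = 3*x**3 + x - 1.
9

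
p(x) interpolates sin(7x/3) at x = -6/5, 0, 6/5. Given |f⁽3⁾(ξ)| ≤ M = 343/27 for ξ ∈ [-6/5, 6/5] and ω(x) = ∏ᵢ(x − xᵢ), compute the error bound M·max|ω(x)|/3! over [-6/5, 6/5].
2744*sqrt(3)/3375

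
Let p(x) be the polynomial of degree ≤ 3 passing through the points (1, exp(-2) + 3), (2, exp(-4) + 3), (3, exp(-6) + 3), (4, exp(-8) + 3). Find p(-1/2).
(-189*exp(4) - 35 + 135*exp(2) + 105*exp(6) + 48*exp(8))*exp(-8)/16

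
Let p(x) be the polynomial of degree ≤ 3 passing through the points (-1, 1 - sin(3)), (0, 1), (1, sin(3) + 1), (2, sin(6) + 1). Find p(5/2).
35*sin(6)/16 - 15*sin(3)/8 + 1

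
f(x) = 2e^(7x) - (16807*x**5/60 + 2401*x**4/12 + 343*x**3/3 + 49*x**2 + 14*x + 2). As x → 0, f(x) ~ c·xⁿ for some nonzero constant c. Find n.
6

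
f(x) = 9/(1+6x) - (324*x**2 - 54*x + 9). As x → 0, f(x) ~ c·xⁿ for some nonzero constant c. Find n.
3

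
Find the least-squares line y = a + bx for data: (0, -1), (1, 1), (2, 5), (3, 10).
a = -9/5, b = 37/10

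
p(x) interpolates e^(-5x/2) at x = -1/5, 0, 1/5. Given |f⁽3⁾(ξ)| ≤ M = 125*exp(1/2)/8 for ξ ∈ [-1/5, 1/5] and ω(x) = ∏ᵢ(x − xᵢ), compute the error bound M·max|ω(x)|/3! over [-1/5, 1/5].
sqrt(3)*exp(1/2)/216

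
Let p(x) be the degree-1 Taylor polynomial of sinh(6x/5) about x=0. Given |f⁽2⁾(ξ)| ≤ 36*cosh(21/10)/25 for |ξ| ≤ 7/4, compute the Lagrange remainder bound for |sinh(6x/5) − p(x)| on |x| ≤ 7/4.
441*cosh(21/10)/200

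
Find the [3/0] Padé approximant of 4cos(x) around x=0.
4 - 2*x**2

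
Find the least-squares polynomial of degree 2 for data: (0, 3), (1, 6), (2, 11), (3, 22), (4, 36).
16/5 + (1/5)x + (2)x²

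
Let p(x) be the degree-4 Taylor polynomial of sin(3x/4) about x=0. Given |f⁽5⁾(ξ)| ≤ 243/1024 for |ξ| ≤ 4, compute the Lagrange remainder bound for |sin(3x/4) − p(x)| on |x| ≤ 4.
81/40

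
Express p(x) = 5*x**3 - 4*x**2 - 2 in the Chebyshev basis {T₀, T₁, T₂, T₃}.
(-4)T₀ + (15/4)T₁ + (-2)T₂ + (5/4)T₃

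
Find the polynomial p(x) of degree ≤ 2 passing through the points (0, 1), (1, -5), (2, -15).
-2*x**2 - 4*x + 1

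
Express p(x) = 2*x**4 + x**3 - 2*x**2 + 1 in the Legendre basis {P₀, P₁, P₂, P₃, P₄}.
(11/15)P₀ + (3/5)P₁ + (-4/21)P₂ + (2/5)P₃ + (16/35)P₄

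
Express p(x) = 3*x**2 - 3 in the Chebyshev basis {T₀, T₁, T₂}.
(-3/2)T₀ + (3/2)T₂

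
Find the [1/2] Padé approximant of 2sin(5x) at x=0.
10*x/(25*x**2/6 + 1)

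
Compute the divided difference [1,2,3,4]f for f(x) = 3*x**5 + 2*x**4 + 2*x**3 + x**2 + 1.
217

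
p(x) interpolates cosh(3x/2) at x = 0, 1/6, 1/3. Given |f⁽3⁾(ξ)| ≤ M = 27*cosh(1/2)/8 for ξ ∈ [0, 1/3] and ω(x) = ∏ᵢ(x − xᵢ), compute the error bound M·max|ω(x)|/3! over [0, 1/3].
sqrt(3)*cosh(1/2)/1728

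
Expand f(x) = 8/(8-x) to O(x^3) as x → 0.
1 + x/8 + x**2/64 + O(x**3)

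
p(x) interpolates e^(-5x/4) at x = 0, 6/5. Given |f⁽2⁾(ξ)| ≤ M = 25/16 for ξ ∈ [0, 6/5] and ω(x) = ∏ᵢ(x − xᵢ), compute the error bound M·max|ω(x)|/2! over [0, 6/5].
9/32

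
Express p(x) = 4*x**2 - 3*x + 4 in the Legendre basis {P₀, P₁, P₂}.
(16/3)P₀ + (-3)P₁ + (8/3)P₂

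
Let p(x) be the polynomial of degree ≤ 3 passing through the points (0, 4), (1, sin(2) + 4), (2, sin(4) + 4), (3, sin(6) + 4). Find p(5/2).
15*sin(4)/16 - 5*sin(2)/16 + 5*sin(6)/16 + 4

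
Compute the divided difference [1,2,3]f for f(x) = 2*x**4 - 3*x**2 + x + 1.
47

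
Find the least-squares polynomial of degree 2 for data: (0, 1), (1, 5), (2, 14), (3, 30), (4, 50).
34/35 + (81/70)x + (39/14)x²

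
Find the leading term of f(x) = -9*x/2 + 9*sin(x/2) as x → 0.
-3*x**3/16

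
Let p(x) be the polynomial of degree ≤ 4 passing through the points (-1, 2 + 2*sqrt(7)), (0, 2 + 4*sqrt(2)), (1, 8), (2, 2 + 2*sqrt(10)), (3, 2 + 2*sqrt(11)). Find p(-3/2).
-105*sqrt(2)/8 - 45*sqrt(10)/16 + 35*sqrt(11)/64 + 315*sqrt(7)/64 + 631/32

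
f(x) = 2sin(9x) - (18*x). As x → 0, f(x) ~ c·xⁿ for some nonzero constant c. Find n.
3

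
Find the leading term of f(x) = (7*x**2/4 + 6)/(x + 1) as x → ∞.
7*x/4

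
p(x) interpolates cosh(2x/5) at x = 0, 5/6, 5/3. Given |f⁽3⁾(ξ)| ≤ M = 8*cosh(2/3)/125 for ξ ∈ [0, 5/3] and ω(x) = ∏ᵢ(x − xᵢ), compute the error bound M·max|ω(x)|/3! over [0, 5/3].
sqrt(3)*cosh(2/3)/729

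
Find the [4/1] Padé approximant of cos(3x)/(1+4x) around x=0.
(27*x**4/8 - 9*x**2/2 + 1)/(4*x + 1)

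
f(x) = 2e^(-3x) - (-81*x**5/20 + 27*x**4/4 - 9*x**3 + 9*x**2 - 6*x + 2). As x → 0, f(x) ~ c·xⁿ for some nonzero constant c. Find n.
6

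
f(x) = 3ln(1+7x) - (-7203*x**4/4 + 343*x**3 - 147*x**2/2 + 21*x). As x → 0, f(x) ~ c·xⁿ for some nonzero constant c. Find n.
5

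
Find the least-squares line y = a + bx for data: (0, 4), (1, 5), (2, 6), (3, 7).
a = 4, b = 1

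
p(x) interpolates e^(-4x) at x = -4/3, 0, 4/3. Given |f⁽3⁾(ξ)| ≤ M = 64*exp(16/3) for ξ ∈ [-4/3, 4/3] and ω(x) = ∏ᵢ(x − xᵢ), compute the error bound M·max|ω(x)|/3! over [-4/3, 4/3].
4096*sqrt(3)*exp(16/3)/729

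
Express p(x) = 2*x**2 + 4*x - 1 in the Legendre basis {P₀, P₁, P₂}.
(-1/3)P₀ + (4)P₁ + (4/3)P₂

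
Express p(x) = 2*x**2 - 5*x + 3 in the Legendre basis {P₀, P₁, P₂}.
(11/3)P₀ + (-5)P₁ + (4/3)P₂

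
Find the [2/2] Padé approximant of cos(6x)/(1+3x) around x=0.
(-12*x**2 - x + 1)/(3*x**2 + 2*x + 1)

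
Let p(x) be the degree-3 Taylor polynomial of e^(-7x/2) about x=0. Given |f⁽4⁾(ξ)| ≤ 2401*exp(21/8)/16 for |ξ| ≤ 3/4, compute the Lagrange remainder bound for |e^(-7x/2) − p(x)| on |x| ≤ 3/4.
64827*exp(21/8)/32768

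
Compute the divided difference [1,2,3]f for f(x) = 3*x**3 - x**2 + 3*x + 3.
17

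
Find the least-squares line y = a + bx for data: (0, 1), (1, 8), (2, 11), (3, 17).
a = 8/5, b = 51/10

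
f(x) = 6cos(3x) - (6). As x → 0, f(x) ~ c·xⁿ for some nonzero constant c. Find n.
2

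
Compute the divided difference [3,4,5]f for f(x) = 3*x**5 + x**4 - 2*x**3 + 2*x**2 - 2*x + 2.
2055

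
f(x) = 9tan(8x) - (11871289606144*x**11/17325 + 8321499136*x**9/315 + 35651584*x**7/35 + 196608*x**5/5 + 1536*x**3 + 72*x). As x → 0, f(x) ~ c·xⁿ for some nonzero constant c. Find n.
13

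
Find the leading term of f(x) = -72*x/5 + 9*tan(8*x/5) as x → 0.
1536*x**3/125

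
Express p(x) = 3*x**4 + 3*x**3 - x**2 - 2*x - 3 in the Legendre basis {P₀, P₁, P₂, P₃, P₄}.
(-41/15)P₀ + (-1/5)P₁ + (22/21)P₂ + (6/5)P₃ + (24/35)P₄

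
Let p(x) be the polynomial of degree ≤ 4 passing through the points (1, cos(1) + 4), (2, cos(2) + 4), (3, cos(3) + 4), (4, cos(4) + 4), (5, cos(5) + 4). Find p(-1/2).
1485*cos(3)/64 + 315*cos(5)/128 + 4 + 1155*cos(1)/128 - 385*cos(4)/32 - 693*cos(2)/32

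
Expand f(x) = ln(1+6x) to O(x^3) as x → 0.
6*x - 18*x**2 + O(x**3)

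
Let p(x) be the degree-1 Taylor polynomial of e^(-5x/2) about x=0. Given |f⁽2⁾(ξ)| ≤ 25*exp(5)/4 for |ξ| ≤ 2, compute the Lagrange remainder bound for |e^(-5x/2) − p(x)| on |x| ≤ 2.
25*exp(5)/2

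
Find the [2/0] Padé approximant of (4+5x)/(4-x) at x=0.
3*x**2/8 + 3*x/2 + 1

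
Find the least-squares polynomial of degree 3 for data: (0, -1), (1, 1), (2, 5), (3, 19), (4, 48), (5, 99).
-17/18 + (1889/756)x + (-115/63)x² + (115/108)x³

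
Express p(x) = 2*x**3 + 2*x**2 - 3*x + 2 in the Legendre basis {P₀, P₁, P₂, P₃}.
(8/3)P₀ + (-9/5)P₁ + (4/3)P₂ + (4/5)P₃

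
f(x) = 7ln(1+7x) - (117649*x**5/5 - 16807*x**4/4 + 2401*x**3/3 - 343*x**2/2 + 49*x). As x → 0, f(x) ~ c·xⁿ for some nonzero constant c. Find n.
6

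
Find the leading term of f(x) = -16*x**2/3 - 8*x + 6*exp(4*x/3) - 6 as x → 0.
64*x**3/27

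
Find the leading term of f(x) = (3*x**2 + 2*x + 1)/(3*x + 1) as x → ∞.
x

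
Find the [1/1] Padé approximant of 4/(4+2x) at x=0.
1/(x/2 + 1)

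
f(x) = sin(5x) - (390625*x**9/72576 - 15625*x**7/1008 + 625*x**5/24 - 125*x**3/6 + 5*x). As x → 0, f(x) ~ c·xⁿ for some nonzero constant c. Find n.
11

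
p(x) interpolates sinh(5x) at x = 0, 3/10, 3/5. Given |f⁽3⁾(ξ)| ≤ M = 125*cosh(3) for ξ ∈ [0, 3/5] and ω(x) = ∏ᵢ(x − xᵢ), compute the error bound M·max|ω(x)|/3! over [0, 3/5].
sqrt(3)*cosh(3)/8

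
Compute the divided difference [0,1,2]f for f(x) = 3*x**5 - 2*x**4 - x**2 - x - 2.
30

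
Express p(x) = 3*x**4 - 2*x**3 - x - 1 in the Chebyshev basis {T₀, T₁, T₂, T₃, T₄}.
(1/8)T₀ + (-5/2)T₁ + (3/2)T₂ + (-1/2)T₃ + (3/8)T₄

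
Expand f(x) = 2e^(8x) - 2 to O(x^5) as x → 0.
16*x + 64*x**2 + 512*x**3/3 + 1024*x**4/3 + O(x**5)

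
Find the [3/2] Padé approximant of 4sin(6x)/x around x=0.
(24 - 504*x**2/5)/(9*x**2/5 + 1)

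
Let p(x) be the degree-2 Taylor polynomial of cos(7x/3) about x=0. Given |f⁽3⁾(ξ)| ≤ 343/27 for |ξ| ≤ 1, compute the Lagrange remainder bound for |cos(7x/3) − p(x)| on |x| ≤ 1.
343/162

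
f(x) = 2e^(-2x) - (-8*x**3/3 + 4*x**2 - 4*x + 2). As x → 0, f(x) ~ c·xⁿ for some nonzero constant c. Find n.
4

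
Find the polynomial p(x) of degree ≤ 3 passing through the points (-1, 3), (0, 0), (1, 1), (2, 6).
2*x**2 - x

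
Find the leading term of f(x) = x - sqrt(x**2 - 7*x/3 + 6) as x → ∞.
7/6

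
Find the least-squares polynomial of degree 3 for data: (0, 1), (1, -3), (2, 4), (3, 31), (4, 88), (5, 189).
5/6 + (-1151/252)x + (-25/42)x² + (65/36)x³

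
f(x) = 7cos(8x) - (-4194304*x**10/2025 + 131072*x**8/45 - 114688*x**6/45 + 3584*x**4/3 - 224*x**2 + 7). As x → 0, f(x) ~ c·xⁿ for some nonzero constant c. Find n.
12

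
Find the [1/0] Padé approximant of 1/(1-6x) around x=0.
6*x + 1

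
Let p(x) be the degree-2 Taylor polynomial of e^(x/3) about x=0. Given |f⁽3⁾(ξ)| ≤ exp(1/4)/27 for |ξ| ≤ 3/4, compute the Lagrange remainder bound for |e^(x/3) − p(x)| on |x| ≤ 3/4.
exp(1/4)/384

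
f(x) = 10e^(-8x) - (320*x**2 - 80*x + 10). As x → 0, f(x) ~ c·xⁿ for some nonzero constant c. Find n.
3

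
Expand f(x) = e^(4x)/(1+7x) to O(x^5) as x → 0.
1 - 3*x + 29*x**2 - 577*x**3/3 + 1357*x**4 + O(x**5)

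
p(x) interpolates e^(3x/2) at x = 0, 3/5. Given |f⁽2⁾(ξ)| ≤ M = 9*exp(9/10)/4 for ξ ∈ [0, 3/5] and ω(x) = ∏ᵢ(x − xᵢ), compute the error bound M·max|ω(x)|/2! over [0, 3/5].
81*exp(9/10)/800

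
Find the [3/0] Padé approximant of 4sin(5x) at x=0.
-250*x**3/3 + 20*x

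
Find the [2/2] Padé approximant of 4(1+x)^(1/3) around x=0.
(28*x**2/27 + 14*x/3 + 4)/(5*x**2/54 + 5*x/6 + 1)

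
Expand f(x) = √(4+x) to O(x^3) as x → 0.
2 + x/4 - x**2/64 + O(x**3)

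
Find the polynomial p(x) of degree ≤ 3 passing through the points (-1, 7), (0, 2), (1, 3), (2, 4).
-x**3 + 3*x**2 - x + 2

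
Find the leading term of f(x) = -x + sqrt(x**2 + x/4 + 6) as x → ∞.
1/8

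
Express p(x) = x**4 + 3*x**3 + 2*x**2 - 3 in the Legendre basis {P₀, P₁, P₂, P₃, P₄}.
(-32/15)P₀ + (9/5)P₁ + (40/21)P₂ + (6/5)P₃ + (8/35)P₄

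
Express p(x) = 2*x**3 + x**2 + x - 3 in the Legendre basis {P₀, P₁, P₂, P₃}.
(-8/3)P₀ + (11/5)P₁ + (2/3)P₂ + (4/5)P₃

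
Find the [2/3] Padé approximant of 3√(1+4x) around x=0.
(21*x**2 + 84*x/5 + 3)/(-2*x**3/5 + 9*x**2/5 + 18*x/5 + 1)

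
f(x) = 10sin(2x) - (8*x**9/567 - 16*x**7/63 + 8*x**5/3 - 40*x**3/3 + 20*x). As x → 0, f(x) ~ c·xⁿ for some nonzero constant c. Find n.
11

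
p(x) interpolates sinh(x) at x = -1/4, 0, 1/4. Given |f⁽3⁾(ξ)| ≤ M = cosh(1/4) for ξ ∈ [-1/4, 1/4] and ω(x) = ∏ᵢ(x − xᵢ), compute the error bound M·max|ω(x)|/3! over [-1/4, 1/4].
sqrt(3)*cosh(1/4)/1728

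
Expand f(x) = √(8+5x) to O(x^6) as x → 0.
2*sqrt(2) + 5*sqrt(2)*x/8 - 25*sqrt(2)*x**2/256 + 125*sqrt(2)*x**3/4096 - 3125*sqrt(2)*x**4/262144 + 21875*sqrt(2)*x**5/4194304 + O(x**6)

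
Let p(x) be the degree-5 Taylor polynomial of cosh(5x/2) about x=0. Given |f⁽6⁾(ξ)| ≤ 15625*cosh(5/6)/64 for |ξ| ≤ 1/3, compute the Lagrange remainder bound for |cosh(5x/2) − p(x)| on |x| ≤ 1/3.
3125*cosh(5/6)/6718464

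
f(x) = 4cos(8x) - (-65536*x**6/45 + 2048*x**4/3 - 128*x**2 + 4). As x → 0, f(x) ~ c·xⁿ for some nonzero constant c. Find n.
8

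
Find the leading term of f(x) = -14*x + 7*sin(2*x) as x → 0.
-28*x**3/3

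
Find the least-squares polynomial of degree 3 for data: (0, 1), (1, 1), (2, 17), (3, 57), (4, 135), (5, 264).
50/63 + (-379/189)x + (221/252)x² + (217/108)x³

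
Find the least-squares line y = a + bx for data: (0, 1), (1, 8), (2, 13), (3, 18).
a = 8/5, b = 28/5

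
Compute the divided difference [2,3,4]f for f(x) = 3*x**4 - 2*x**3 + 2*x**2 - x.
149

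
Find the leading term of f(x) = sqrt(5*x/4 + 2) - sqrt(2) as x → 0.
5*sqrt(2)*x/16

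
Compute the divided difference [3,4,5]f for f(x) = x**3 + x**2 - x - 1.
13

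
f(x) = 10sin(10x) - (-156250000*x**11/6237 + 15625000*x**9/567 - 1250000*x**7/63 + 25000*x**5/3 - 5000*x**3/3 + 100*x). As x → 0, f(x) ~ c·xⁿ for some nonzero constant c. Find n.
13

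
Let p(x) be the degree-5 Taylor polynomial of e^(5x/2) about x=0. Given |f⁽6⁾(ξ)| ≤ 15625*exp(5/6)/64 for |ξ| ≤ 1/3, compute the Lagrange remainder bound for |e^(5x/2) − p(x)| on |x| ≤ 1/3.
3125*exp(5/6)/6718464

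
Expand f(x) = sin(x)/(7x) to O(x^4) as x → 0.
1/7 - x**2/42 + O(x**4)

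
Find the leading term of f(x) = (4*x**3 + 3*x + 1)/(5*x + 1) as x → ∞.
4*x**2/5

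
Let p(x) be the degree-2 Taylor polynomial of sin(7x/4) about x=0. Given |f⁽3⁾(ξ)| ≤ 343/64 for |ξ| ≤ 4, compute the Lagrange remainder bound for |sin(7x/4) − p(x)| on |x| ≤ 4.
343/6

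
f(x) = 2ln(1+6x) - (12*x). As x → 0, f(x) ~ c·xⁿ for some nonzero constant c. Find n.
2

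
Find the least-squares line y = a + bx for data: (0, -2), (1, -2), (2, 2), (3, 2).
a = -12/5, b = 8/5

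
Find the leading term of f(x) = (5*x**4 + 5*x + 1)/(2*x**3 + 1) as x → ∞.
5*x/2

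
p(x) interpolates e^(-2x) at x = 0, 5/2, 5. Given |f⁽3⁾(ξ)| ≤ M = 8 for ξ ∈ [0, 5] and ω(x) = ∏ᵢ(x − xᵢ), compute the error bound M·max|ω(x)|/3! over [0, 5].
125*sqrt(3)/27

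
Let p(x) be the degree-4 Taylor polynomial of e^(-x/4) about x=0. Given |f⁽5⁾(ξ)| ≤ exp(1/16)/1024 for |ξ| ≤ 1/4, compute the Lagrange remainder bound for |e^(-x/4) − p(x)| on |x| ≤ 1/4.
exp(1/16)/125829120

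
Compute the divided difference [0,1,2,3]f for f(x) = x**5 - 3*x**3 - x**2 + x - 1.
22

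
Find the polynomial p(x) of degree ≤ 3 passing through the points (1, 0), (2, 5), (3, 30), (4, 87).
2*x**3 - 2*x**2 - 3*x + 3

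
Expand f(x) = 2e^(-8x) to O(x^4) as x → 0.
2 - 16*x + 64*x**2 - 512*x**3/3 + O(x**4)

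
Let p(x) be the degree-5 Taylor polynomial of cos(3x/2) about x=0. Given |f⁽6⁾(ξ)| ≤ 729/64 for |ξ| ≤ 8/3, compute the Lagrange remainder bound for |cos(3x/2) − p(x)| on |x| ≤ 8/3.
256/45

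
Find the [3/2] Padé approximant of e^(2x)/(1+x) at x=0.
(8*x**3/15 + 6*x**2/5 + 9*x/5 + 1)/(-3*x**2/5 + 4*x/5 + 1)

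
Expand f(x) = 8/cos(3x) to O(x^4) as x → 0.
8 + 36*x**2 + O(x**4)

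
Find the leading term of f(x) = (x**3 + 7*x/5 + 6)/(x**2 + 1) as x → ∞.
x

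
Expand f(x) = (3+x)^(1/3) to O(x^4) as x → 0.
3**(1/3) + 3**(1/3)*x/9 - 3**(1/3)*x**2/81 + 5*3**(1/3)*x**3/2187 + O(x**4)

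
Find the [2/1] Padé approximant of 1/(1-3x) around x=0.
1/(1 - 3*x)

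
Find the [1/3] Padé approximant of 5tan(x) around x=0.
5*x/(1 - x**2/3)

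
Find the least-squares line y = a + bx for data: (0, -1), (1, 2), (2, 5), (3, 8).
a = -1, b = 3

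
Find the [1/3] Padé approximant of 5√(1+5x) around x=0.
(175*x/8 + 5)/(125*x**3/64 - 25*x**2/16 + 15*x/8 + 1)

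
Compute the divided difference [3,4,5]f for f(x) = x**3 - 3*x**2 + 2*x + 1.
9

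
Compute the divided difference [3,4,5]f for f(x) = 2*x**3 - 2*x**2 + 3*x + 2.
22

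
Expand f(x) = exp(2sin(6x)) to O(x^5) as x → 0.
1 + 12*x + 72*x**2 + 216*x**3 + O(x**5)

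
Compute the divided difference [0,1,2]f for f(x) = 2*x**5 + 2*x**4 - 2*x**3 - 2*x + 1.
38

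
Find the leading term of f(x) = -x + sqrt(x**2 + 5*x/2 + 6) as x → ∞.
5/4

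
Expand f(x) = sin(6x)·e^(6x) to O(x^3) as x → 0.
6*x + 36*x**2 + O(x**3)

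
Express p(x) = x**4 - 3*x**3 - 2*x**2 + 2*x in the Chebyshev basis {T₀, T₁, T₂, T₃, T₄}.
(-5/8)T₀ + (-1/4)T₁ + (-1/2)T₂ + (-3/4)T₃ + (1/8)T₄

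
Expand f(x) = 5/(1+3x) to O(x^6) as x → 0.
5 - 15*x + 45*x**2 - 135*x**3 + 405*x**4 - 1215*x**5 + O(x**6)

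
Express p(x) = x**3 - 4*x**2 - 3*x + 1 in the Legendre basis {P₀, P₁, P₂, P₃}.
(-1/3)P₀ + (-12/5)P₁ + (-8/3)P₂ + (2/5)P₃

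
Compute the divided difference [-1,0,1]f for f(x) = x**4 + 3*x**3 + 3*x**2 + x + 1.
4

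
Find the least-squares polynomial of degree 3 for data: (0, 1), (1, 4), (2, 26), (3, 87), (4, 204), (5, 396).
19/18 + (-757/756)x + (85/126)x² + (331/108)x³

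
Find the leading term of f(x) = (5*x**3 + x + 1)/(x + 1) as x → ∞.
5*x**2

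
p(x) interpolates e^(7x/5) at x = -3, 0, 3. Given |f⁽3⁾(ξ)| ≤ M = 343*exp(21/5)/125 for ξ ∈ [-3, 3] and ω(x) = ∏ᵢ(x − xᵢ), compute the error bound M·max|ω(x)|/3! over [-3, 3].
343*sqrt(3)*exp(21/5)/125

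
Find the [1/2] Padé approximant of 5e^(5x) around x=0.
(25*x/3 + 5)/(25*x**2/6 - 10*x/3 + 1)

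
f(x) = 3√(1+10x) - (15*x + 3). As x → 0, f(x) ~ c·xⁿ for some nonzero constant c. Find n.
2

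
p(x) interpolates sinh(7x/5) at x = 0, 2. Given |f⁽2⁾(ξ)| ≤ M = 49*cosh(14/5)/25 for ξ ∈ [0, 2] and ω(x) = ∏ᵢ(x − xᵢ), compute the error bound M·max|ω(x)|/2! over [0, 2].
49*cosh(14/5)/50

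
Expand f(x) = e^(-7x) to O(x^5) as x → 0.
1 - 7*x + 49*x**2/2 - 343*x**3/6 + 2401*x**4/24 + O(x**5)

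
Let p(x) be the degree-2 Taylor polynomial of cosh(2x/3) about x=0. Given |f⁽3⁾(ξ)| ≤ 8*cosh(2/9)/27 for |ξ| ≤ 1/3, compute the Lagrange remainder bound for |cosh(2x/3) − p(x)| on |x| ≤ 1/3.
4*cosh(2/9)/2187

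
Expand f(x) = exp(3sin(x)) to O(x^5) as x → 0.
1 + 3*x + 9*x**2/2 + 4*x**3 + 15*x**4/8 + O(x**5)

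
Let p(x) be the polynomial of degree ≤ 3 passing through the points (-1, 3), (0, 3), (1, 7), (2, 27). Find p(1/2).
15/4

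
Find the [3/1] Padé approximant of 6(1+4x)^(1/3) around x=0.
(-128*x**3/27 + 32*x**2/3 + 24*x + 6)/(8*x/3 + 1)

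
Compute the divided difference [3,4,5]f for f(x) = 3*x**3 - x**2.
35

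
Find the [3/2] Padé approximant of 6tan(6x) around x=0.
(-432*x**3/5 + 36*x)/(1 - 72*x**2/5)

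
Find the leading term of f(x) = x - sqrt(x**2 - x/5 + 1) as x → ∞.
1/10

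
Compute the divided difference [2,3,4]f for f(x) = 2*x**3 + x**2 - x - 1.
19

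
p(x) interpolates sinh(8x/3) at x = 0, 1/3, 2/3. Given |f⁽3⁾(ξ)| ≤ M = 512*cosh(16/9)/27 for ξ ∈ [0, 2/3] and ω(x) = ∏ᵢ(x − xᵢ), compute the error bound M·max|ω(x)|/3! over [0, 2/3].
512*sqrt(3)*cosh(16/9)/19683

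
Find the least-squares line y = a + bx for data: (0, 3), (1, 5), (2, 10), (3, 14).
a = 23/10, b = 19/5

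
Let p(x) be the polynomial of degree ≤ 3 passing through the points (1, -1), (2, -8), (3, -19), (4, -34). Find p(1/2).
1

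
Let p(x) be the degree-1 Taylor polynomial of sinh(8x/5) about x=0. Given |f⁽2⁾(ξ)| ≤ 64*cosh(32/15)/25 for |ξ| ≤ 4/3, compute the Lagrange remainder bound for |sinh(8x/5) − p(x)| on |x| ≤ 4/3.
512*cosh(32/15)/225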